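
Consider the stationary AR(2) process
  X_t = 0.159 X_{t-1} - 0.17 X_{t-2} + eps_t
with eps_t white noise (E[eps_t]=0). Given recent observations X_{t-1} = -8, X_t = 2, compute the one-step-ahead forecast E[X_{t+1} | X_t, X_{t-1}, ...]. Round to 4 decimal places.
E[X_{t+1} \mid \mathcal F_t] = 1.6780

For an AR(p) model X_t = c + sum_i phi_i X_{t-i} + eps_t, the
one-step-ahead conditional mean is
  E[X_{t+1} | X_t, ...] = c + sum_i phi_i X_{t+1-i}.
Substitute known values:
  E[X_{t+1} | ...] = (0.159) * (2) + (-0.17) * (-8)
                   = 1.6780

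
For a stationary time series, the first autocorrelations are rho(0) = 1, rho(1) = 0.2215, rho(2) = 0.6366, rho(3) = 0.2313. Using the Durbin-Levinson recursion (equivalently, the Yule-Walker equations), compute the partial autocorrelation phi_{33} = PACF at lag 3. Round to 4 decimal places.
\phi_{33} = 0.0690

The PACF at lag k is phi_{kk}, the last component of the solution
to the Yule-Walker system G_k phi = r_k where
  (G_k)_{ij} = rho(|i - j|), (r_k)_i = rho(i), i,j = 1..k.
Equivalently, Durbin-Levinson gives phi_{kk} iteratively:
  phi_{11} = rho(1)
  phi_{kk} = [rho(k) - sum_{j=1..k-1} phi_{k-1,j} rho(k-j)]
            / [1 - sum_{j=1..k-1} phi_{k-1,j} rho(j)],
  phi_{k,j} = phi_{k-1,j} - phi_{kk} phi_{k-1,k-j},  j = 1..k-1.
Step k = 1:
  phi_11 = rho(1) = 0.2215.
Step k = 2:
  phi_22 = [rho(2) - phi_11 rho(1)] / [1 - phi_11 rho(1)] = [0.6366 - (0.2215)(0.2215)] / [1 - (0.2215)(0.2215)]
         = 0.58753775 / 0.95093775 = 0.617851.
  Update: phi_21 = phi_11 - phi_22 phi_11 = 0.2215 - (0.617851)(0.2215) = 0.084646.
Step k = 3:
  phi_33 = [rho(3) - phi_21 rho(2) - phi_22 rho(1)] / [1 - phi_21 rho(1) - phi_22 rho(2)]
    numerator   = 0.2313 - (0.084646)(0.6366) - (0.617851)(0.2215) = 0.04056037
    denominator = 1 - (0.084646)(0.2215) - (0.617851)(0.6366) = 0.58792702
  phi_33 = 0.04056037 / 0.58792702 = 0.069.
Therefore phi_{33} = 0.0690.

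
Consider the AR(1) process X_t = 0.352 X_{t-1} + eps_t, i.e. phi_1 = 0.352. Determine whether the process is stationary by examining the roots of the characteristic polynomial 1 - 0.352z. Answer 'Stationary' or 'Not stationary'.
\text{Stationary}

The AR(p) characteristic polynomial is P(z) = 1 - 0.352z.
Stationarity requires all roots to lie outside the unit circle, i.e. |z| > 1 for every root.
This is linear in z: 1 + (-0.352) z = 0  =>  z = -1/(-0.352) = 2.840909,  |z| = 2.840909.
Moduli of all roots: 2.8409.
All moduli strictly greater than 1? Yes.
Verdict: Stationary.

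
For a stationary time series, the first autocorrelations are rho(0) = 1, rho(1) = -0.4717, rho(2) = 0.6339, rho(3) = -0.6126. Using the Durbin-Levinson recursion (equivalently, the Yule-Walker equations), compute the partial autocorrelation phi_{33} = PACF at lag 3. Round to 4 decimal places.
\phi_{33} = -0.3969

The PACF at lag k is phi_{kk}, the last component of the solution
to the Yule-Walker system G_k phi = r_k where
  (G_k)_{ij} = rho(|i - j|), (r_k)_i = rho(i), i,j = 1..k.
Equivalently, Durbin-Levinson gives phi_{kk} iteratively:
  phi_{11} = rho(1)
  phi_{kk} = [rho(k) - sum_{j=1..k-1} phi_{k-1,j} rho(k-j)]
            / [1 - sum_{j=1..k-1} phi_{k-1,j} rho(j)],
  phi_{k,j} = phi_{k-1,j} - phi_{kk} phi_{k-1,k-j},  j = 1..k-1.
Step k = 1:
  phi_11 = rho(1) = -0.4717.
Step k = 2:
  phi_22 = [rho(2) - phi_11 rho(1)] / [1 - phi_11 rho(1)] = [0.6339 - (-0.4717)(-0.4717)] / [1 - (-0.4717)(-0.4717)]
         = 0.41139911 / 0.77749911 = 0.529131.
  Update: phi_21 = phi_11 - phi_22 phi_11 = -0.4717 - (0.529131)(-0.4717) = -0.222109.
Step k = 3:
  phi_33 = [rho(3) - phi_21 rho(2) - phi_22 rho(1)] / [1 - phi_21 rho(1) - phi_22 rho(2)]
    numerator   = -0.6126 - (-0.222109)(0.6339) - (0.529131)(-0.4717) = -0.22221402
    denominator = 1 - (-0.222109)(-0.4717) - (0.529131)(0.6339) = 0.55981497
  phi_33 = -0.22221402 / 0.55981497 = -0.3969.
Therefore phi_{33} = -0.3969.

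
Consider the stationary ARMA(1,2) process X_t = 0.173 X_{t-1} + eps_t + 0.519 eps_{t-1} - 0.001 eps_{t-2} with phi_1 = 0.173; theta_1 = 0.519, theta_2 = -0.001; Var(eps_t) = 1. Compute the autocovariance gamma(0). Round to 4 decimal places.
\gamma(0) = 1.4934

Multiply the model equation by X_{t-k} and take expectations. With theta_0 = psi_0 = 1 and psi_j the MA(infinity) weights, this gives
  gamma(k) - sum_i phi_i gamma(k-i) = c_k,
  c_k = sigma^2 * sum_{j=k..q} theta_j psi_{j-k}   (c_k = 0 for k > q),
using gamma(-m) = gamma(m).
psi-weights needed (psi_j = theta_j + sum_i phi_i psi_{j-i}):
  psi_1 = theta_1 + phi_1 = 0.519 + (0.173) = 0.692
  psi_2 = theta_2 + phi_1 psi_1 = -0.001 + (0.173)(0.692) = 0.118716
Right-hand sides:
  c_0 = sigma^2 (1 + theta_1 psi_1 + theta_2 psi_2) = 1 * (1 + (0.519)(0.692) + (-0.001)(0.118716)) = 1 * 1.359029 = 1.359029
  c_1 = sigma^2 (theta_1 + theta_2 psi_1) = 1 * (0.519 + (-0.001)(0.692)) = 0.518308
  c_2 = sigma^2 theta_2 = 1 * (-0.001) = -0.001
Equations for k = 0 and k = 1 (AR order 1):
  gamma(0) = phi_1 gamma(1) + c_0
  gamma(1) = phi_1 gamma(0) + c_1
Substituting the second into the first: gamma(0) (1 - phi_1^2) = c_0 + phi_1 c_1, so
  gamma(0) = (c_0 + phi_1 c_1) / (1 - phi_1^2) = (1.359029 + (0.173)(0.518308)) / (1 - (0.173)^2) = 1.448697 / 0.970071 = 1.493392.
Therefore gamma(0) = 1.4934 (to 4 decimal places).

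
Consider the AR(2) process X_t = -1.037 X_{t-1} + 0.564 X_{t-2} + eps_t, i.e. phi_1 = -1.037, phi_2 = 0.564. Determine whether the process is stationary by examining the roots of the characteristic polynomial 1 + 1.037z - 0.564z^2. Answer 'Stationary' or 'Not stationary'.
\text{Not stationary}

The AR(p) characteristic polynomial is P(z) = 1 + 1.037z - 0.564z^2.
Stationarity requires all roots to lie outside the unit circle, i.e. |z| > 1 for every root.
Set 1 + (1.037) z + (-0.564) z^2 = 0, i.e. a z^2 + b z + c = 0 with a = -0.564, b = 1.037, c = 1.
Discriminant D = b^2 - 4ac = (1.037)^2 - 4*(-0.564)*1 = 1.075369 - (-2.256) = 3.331369.
D >= 0, so the roots are real: z = (-b +/- sqrt(D)) / (2a) = (-1.037 +/- 1.825204) / (-1.128).
  z_1 = (-1.037 + 1.825204) / (-1.128) = -0.6988,   |z_1| = 0.6988.
  z_2 = (-1.037 - 1.825204) / (-1.128) = 2.5374,   |z_2| = 2.5374.
Moduli of all roots: 0.6988, 2.5374.
All moduli strictly greater than 1? No.
Verdict: Not stationary.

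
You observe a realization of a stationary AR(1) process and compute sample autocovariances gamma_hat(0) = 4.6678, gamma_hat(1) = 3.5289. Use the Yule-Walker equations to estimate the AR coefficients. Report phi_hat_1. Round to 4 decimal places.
\hat\phi_{1} = 0.7560

The Yule-Walker equations for an AR(p) process read, in matrix form,
  Gamma_p phi = r_p,   with   (Gamma_p)_{ij} = gamma(|i - j|),
                       (r_p)_i = gamma(i),   i,j = 1..p.
Substitute the sample gammas (Toeplitz matrix and right-hand side of size 1):
  Gamma_p = [[4.6678]]
  r_p     = [3.5289]
With p = 1 this is the single equation gamma(0) phi_1 = gamma(1):
  phi_hat_1 = gamma(1) / gamma(0) = 3.5289 / 4.6678 = 0.7560.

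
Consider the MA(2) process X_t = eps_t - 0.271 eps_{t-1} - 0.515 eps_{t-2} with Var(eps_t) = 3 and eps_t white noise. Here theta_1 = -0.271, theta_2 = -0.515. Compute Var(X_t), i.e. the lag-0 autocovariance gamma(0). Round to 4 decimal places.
\gamma(0) = 4.0160

For an MA(q) process X_t = eps_t + sum_i theta_i eps_{t-i} with
Var(eps_t) = sigma^2, the variance is
  gamma(0) = sigma^2 * (1 + sum_i theta_i^2).
  sum_i theta_i^2 = (-0.271)^2 + (-0.515)^2 = 0.073441 + 0.265225 = 0.338666.
  gamma(0) = 3 * (1 + 0.338666) = 3 * 1.338666 = 4.015998, which rounds to 4.0160.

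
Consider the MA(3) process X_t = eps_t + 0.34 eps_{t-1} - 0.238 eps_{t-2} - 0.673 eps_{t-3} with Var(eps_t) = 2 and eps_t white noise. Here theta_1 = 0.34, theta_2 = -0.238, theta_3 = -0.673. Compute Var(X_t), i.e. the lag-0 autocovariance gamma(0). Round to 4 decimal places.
\gamma(0) = 3.2503

For an MA(q) process X_t = eps_t + sum_i theta_i eps_{t-i} with
Var(eps_t) = sigma^2, the variance is
  gamma(0) = sigma^2 * (1 + sum_i theta_i^2).
  sum_i theta_i^2 = (0.34)^2 + (-0.238)^2 + (-0.673)^2 = 0.1156 + 0.056644 + 0.452929 = 0.625173.
  gamma(0) = 2 * (1 + 0.625173) = 2 * 1.625173 = 3.250346, which rounds to 3.2503.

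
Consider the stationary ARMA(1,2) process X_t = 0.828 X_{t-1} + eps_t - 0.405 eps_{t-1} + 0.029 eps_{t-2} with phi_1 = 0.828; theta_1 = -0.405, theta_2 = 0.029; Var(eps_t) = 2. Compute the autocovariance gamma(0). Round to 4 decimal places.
\gamma(0) = 3.2727

Multiply the model equation by X_{t-k} and take expectations. With theta_0 = psi_0 = 1 and psi_j the MA(infinity) weights, this gives
  gamma(k) - sum_i phi_i gamma(k-i) = c_k,
  c_k = sigma^2 * sum_{j=k..q} theta_j psi_{j-k}   (c_k = 0 for k > q),
using gamma(-m) = gamma(m).
psi-weights needed (psi_j = theta_j + sum_i phi_i psi_{j-i}):
  psi_1 = theta_1 + phi_1 = -0.405 + (0.828) = 0.423
  psi_2 = theta_2 + phi_1 psi_1 = 0.029 + (0.828)(0.423) = 0.379244
Right-hand sides:
  c_0 = sigma^2 (1 + theta_1 psi_1 + theta_2 psi_2) = 2 * (1 + (-0.405)(0.423) + (0.029)(0.379244)) = 2 * 0.839683 = 1.679366
  c_1 = sigma^2 (theta_1 + theta_2 psi_1) = 2 * (-0.405 + (0.029)(0.423)) = -0.785466
  c_2 = sigma^2 theta_2 = 2 * (0.029) = 0.058
Equations for k = 0 and k = 1 (AR order 1):
  gamma(0) = phi_1 gamma(1) + c_0
  gamma(1) = phi_1 gamma(0) + c_1
Substituting the second into the first: gamma(0) (1 - phi_1^2) = c_0 + phi_1 c_1, so
  gamma(0) = (c_0 + phi_1 c_1) / (1 - phi_1^2) = (1.679366 + (0.828)(-0.785466)) / (1 - (0.828)^2) = 1.029 / 0.314416 = 3.272735.
Therefore gamma(0) = 3.2727 (to 4 decimal places).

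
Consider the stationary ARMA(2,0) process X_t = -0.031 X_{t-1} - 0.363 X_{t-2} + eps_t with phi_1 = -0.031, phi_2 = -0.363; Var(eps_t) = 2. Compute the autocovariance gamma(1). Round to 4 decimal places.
\gamma(1) = -0.0524

Multiply the model equation by X_{t-k} and take expectations. With theta_0 = psi_0 = 1 and psi_j the MA(infinity) weights, this gives
  gamma(k) - sum_i phi_i gamma(k-i) = c_k,
  c_k = sigma^2 * sum_{j=k..q} theta_j psi_{j-k}   (c_k = 0 for k > q),
using gamma(-m) = gamma(m).
Pure AR (q = 0): c_0 = sigma^2 = 2, c_k = 0 for k >= 1.
Equations for k = 0, 1, 2 (AR order 2, c_2 = 0):
  (E0) gamma(0) = phi_1 gamma(1) + phi_2 gamma(2) + c_0
  (E1) gamma(1) = phi_1 gamma(0) + phi_2 gamma(1) + c_1
  (E2) gamma(2) = phi_1 gamma(1) + phi_2 gamma(0)
From (E1): gamma(1) = A gamma(0) + B with
  A = phi_1 / (1 - phi_2) = -0.031 / 1.363 = -0.022744,   B = c_1 / (1 - phi_2) = 0 / 1.363 = 0.
Insert (E2) into (E0): gamma(0) (1 - phi_2^2) = phi_1 (1 + phi_2) gamma(1) + c_0.
  phi_1 (1 + phi_2) = (-0.031)(0.637) = -0.019747,   1 - phi_2^2 = 0.868231.
Replace gamma(1) by A gamma(0) + B and collect gamma(0):
  gamma(0) [0.868231 - (-0.019747)(-0.022744)] = c_0 = 2
  gamma(0) * 0.867782 = 2
  gamma(0) = 2 / 0.867782 = 2.304727.
  gamma(1) = A gamma(0) = (-0.022744)(2.304727) = -0.052419.
Therefore gamma(1) = -0.0524 (to 4 decimal places).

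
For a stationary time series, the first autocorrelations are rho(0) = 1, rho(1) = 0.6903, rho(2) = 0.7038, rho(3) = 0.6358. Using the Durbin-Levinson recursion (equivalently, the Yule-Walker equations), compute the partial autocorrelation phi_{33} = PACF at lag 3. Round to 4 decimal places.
\phi_{33} = 0.1440

The PACF at lag k is phi_{kk}, the last component of the solution
to the Yule-Walker system G_k phi = r_k where
  (G_k)_{ij} = rho(|i - j|), (r_k)_i = rho(i), i,j = 1..k.
Equivalently, Durbin-Levinson gives phi_{kk} iteratively:
  phi_{11} = rho(1)
  phi_{kk} = [rho(k) - sum_{j=1..k-1} phi_{k-1,j} rho(k-j)]
            / [1 - sum_{j=1..k-1} phi_{k-1,j} rho(j)],
  phi_{k,j} = phi_{k-1,j} - phi_{kk} phi_{k-1,k-j},  j = 1..k-1.
Step k = 1:
  phi_11 = rho(1) = 0.6903.
Step k = 2:
  phi_22 = [rho(2) - phi_11 rho(1)] / [1 - phi_11 rho(1)] = [0.7038 - (0.6903)(0.6903)] / [1 - (0.6903)(0.6903)]
         = 0.22728591 / 0.52348591 = 0.434178.
  Update: phi_21 = phi_11 - phi_22 phi_11 = 0.6903 - (0.434178)(0.6903) = 0.390587.
Step k = 3:
  phi_33 = [rho(3) - phi_21 rho(2) - phi_22 rho(1)] / [1 - phi_21 rho(1) - phi_22 rho(2)]
    numerator   = 0.6358 - (0.390587)(0.7038) - (0.434178)(0.6903) = 0.06119191
    denominator = 1 - (0.390587)(0.6903) - (0.434178)(0.7038) = 0.42480344
  phi_33 = 0.06119191 / 0.42480344 = 0.144.
Therefore phi_{33} = 0.1440.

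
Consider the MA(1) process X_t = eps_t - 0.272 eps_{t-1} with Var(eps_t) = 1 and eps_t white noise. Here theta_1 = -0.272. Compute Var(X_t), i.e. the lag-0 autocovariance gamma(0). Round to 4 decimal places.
\gamma(0) = 1.0740

For an MA(q) process X_t = eps_t + sum_i theta_i eps_{t-i} with
Var(eps_t) = sigma^2, the variance is
  gamma(0) = sigma^2 * (1 + sum_i theta_i^2).
  sum_i theta_i^2 = (-0.272)^2 = 0.073984.
  gamma(0) = 1 * (1 + 0.073984) = 1 * 1.073984 = 1.073984, which rounds to 1.0740.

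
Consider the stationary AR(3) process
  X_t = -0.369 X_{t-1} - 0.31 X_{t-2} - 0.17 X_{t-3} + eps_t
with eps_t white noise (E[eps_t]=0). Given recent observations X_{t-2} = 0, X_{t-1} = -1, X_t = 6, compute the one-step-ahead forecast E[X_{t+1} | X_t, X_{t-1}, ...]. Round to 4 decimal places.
E[X_{t+1} \mid \mathcal F_t] = -1.9040

For an AR(p) model X_t = c + sum_i phi_i X_{t-i} + eps_t, the
one-step-ahead conditional mean is
  E[X_{t+1} | X_t, ...] = c + sum_i phi_i X_{t+1-i}.
Substitute known values:
  E[X_{t+1} | ...] = (-0.369) * (6) + (-0.31) * (-1) + (-0.17) * (0)
                   = -1.9040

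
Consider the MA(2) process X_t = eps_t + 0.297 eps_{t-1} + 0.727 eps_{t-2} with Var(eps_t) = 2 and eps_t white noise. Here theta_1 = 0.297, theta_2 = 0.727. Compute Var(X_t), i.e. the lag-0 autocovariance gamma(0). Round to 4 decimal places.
\gamma(0) = 3.2335

For an MA(q) process X_t = eps_t + sum_i theta_i eps_{t-i} with
Var(eps_t) = sigma^2, the variance is
  gamma(0) = sigma^2 * (1 + sum_i theta_i^2).
  sum_i theta_i^2 = (0.297)^2 + (0.727)^2 = 0.088209 + 0.528529 = 0.616738.
  gamma(0) = 2 * (1 + 0.616738) = 2 * 1.616738 = 3.233476, which rounds to 3.2335.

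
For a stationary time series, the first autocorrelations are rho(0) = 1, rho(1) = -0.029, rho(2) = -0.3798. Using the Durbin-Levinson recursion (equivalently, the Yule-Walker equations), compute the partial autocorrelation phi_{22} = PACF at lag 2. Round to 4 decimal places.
\phi_{22} = -0.3810

The PACF at lag k is phi_{kk}, the last component of the solution
to the Yule-Walker system G_k phi = r_k where
  (G_k)_{ij} = rho(|i - j|), (r_k)_i = rho(i), i,j = 1..k.
Equivalently, Durbin-Levinson gives phi_{kk} iteratively:
  phi_{11} = rho(1)
  phi_{kk} = [rho(k) - sum_{j=1..k-1} phi_{k-1,j} rho(k-j)]
            / [1 - sum_{j=1..k-1} phi_{k-1,j} rho(j)],
  phi_{k,j} = phi_{k-1,j} - phi_{kk} phi_{k-1,k-j},  j = 1..k-1.
Step k = 1:
  phi_11 = rho(1) = -0.029.
Step k = 2:
  phi_22 = [rho(2) - phi_11 rho(1)] / [1 - phi_11 rho(1)] = [-0.3798 - (-0.029)(-0.029)] / [1 - (-0.029)(-0.029)]
         = -0.380641 / 0.999159 = -0.381.
Therefore phi_{22} = -0.3810.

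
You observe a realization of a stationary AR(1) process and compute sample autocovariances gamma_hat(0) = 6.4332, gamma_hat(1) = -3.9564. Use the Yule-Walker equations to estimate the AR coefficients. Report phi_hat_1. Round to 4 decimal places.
\hat\phi_{1} = -0.6150

The Yule-Walker equations for an AR(p) process read, in matrix form,
  Gamma_p phi = r_p,   with   (Gamma_p)_{ij} = gamma(|i - j|),
                       (r_p)_i = gamma(i),   i,j = 1..p.
Substitute the sample gammas (Toeplitz matrix and right-hand side of size 1):
  Gamma_p = [[6.4332]]
  r_p     = [-3.9564]
With p = 1 this is the single equation gamma(0) phi_1 = gamma(1):
  phi_hat_1 = gamma(1) / gamma(0) = -3.9564 / 6.4332 = -0.6150.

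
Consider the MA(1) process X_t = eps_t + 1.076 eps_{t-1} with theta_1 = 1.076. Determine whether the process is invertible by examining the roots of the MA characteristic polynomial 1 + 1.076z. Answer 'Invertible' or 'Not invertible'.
\text{Not invertible}

The MA(q) characteristic polynomial is P(z) = 1 + 1.076z.
Invertibility requires all roots to lie outside the unit circle, i.e. |z| > 1 for every root.
This is linear in z: 1 + (1.076) z = 0  =>  z = -1/(1.076) = -0.929368,  |z| = 0.929368.
Moduli of all roots: 0.9294.
All moduli strictly greater than 1? No.
Verdict: Not invertible.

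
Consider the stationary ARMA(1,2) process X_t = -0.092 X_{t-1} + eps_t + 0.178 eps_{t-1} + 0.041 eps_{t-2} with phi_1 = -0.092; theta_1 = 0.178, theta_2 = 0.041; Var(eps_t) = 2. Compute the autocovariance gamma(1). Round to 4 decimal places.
\gamma(1) = 0.1775

Multiply the model equation by X_{t-k} and take expectations. With theta_0 = psi_0 = 1 and psi_j the MA(infinity) weights, this gives
  gamma(k) - sum_i phi_i gamma(k-i) = c_k,
  c_k = sigma^2 * sum_{j=k..q} theta_j psi_{j-k}   (c_k = 0 for k > q),
using gamma(-m) = gamma(m).
psi-weights needed (psi_j = theta_j + sum_i phi_i psi_{j-i}):
  psi_1 = theta_1 + phi_1 = 0.178 + (-0.092) = 0.086
  psi_2 = theta_2 + phi_1 psi_1 = 0.041 + (-0.092)(0.086) = 0.033088
Right-hand sides:
  c_0 = sigma^2 (1 + theta_1 psi_1 + theta_2 psi_2) = 2 * (1 + (0.178)(0.086) + (0.041)(0.033088)) = 2 * 1.016665 = 2.033329
  c_1 = sigma^2 (theta_1 + theta_2 psi_1) = 2 * (0.178 + (0.041)(0.086)) = 0.363052
  c_2 = sigma^2 theta_2 = 2 * (0.041) = 0.082
Equations for k = 0 and k = 1 (AR order 1):
  gamma(0) = phi_1 gamma(1) + c_0
  gamma(1) = phi_1 gamma(0) + c_1
Substituting the second into the first: gamma(0) (1 - phi_1^2) = c_0 + phi_1 c_1, so
  gamma(0) = (c_0 + phi_1 c_1) / (1 - phi_1^2) = (2.033329 + (-0.092)(0.363052)) / (1 - (-0.092)^2) = 1.999928 / 0.991536 = 2.017.
  gamma(1) = phi_1 gamma(0) + c_1 = (-0.092)(2.017) + (0.363052) = 0.177488.
Therefore gamma(1) = 0.1775 (to 4 decimal places).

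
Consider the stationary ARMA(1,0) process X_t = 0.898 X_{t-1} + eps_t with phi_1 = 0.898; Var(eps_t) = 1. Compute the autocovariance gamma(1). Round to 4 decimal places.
\gamma(1) = 4.6385

Multiply the model equation by X_{t-k} and take expectations. With theta_0 = psi_0 = 1 and psi_j the MA(infinity) weights, this gives
  gamma(k) - sum_i phi_i gamma(k-i) = c_k,
  c_k = sigma^2 * sum_{j=k..q} theta_j psi_{j-k}   (c_k = 0 for k > q),
using gamma(-m) = gamma(m).
Pure AR (q = 0): c_0 = sigma^2 = 1, c_k = 0 for k >= 1.
Equations for k = 0 and k = 1 (AR order 1):
  gamma(0) = phi_1 gamma(1) + c_0
  gamma(1) = phi_1 gamma(0) + c_1
Substituting the second into the first: gamma(0) (1 - phi_1^2) = c_0 + phi_1 c_1, so
  gamma(0) = c_0 / (1 - phi_1^2) = 1 / (1 - (0.898)^2) = 1 / 0.193596 = 5.165396.
  gamma(1) = phi_1 gamma(0) = (0.898)(5.165396) = 4.638526.
Therefore gamma(1) = 4.6385 (to 4 decimal places).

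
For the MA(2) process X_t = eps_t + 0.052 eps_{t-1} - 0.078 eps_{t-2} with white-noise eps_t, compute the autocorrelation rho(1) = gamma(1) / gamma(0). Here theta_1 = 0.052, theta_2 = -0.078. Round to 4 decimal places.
\rho(1) = 0.0475

For an MA(q) process with theta_0 = 1, the autocovariance is
  gamma(k) = sigma^2 * sum_{i=0..q-k} theta_i * theta_{i+k},
and rho(k) = gamma(k) / gamma(0). Sigma^2 cancels.
  numerator   = (1)*(0.052) + (0.052)*(-0.078) = 0.047944.
  denominator = (1)^2 + (0.052)^2 + (-0.078)^2 = 1.008788.
  rho(1) = 0.047944 / 1.008788 = 0.0475.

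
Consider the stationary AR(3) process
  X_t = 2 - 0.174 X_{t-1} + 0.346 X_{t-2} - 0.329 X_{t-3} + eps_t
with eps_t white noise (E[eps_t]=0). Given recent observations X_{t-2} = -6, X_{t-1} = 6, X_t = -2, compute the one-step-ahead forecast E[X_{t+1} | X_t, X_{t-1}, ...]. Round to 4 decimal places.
E[X_{t+1} \mid \mathcal F_t] = 6.3980

For an AR(p) model X_t = c + sum_i phi_i X_{t-i} + eps_t, the
one-step-ahead conditional mean is
  E[X_{t+1} | X_t, ...] = c + sum_i phi_i X_{t+1-i}.
Substitute known values:
  E[X_{t+1} | ...] = 2 + (-0.174) * (-2) + (0.346) * (6) + (-0.329) * (-6)
                   = 6.3980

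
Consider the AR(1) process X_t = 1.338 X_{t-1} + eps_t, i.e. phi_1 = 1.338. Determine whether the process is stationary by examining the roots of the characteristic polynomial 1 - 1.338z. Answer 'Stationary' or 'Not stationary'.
\text{Not stationary}

The AR(p) characteristic polynomial is P(z) = 1 - 1.338z.
Stationarity requires all roots to lie outside the unit circle, i.e. |z| > 1 for every root.
This is linear in z: 1 + (-1.338) z = 0  =>  z = -1/(-1.338) = 0.747384,  |z| = 0.747384.
Moduli of all roots: 0.7474.
All moduli strictly greater than 1? No.
Verdict: Not stationary.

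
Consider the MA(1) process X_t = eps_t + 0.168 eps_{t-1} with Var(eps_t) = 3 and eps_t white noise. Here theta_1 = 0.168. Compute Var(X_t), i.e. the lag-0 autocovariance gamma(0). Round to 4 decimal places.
\gamma(0) = 3.0847

For an MA(q) process X_t = eps_t + sum_i theta_i eps_{t-i} with
Var(eps_t) = sigma^2, the variance is
  gamma(0) = sigma^2 * (1 + sum_i theta_i^2).
  sum_i theta_i^2 = (0.168)^2 = 0.028224.
  gamma(0) = 3 * (1 + 0.028224) = 3 * 1.028224 = 3.084672, which rounds to 3.0847.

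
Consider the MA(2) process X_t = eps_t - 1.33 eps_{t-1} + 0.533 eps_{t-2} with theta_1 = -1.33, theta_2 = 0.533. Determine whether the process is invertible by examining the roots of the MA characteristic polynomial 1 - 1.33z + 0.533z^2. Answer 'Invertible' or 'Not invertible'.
\text{Invertible}

The MA(q) characteristic polynomial is P(z) = 1 - 1.33z + 0.533z^2.
Invertibility requires all roots to lie outside the unit circle, i.e. |z| > 1 for every root.
Set 1 + (-1.33) z + (0.533) z^2 = 0, i.e. a z^2 + b z + c = 0 with a = 0.533, b = -1.33, c = 1.
Discriminant D = b^2 - 4ac = (-1.33)^2 - 4*(0.533)*1 = 1.7689 - (2.132) = -0.3631.
D < 0, so the roots are the complex-conjugate pair z = (-b +/- i sqrt(-D)) / (2a) = 1.2477 +/- 0.5653i.
For a conjugate pair |z|^2 = z * conj(z) = (product of roots) = c/a = 1/(0.533) = 1.876173, so |z| = sqrt(1.876173) = 1.3697 for both roots.
Moduli of all roots: 1.3697, 1.3697.
All moduli strictly greater than 1? Yes.
Verdict: Invertible.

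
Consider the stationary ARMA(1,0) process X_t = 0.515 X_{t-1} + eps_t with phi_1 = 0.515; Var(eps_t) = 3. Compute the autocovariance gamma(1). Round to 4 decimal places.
\gamma(1) = 2.1027

Multiply the model equation by X_{t-k} and take expectations. With theta_0 = psi_0 = 1 and psi_j the MA(infinity) weights, this gives
  gamma(k) - sum_i phi_i gamma(k-i) = c_k,
  c_k = sigma^2 * sum_{j=k..q} theta_j psi_{j-k}   (c_k = 0 for k > q),
using gamma(-m) = gamma(m).
Pure AR (q = 0): c_0 = sigma^2 = 3, c_k = 0 for k >= 1.
Equations for k = 0 and k = 1 (AR order 1):
  gamma(0) = phi_1 gamma(1) + c_0
  gamma(1) = phi_1 gamma(0) + c_1
Substituting the second into the first: gamma(0) (1 - phi_1^2) = c_0 + phi_1 c_1, so
  gamma(0) = c_0 / (1 - phi_1^2) = 3 / (1 - (0.515)^2) = 3 / 0.734775 = 4.082883.
  gamma(1) = phi_1 gamma(0) = (0.515)(4.082883) = 2.102684.
Therefore gamma(1) = 2.1027 (to 4 decimal places).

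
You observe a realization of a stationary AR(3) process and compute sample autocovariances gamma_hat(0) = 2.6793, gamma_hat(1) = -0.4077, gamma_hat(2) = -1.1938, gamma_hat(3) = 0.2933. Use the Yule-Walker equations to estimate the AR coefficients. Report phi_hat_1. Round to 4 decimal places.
\hat\phi_{1} = -0.2659

The Yule-Walker equations for an AR(p) process read, in matrix form,
  Gamma_p phi = r_p,   with   (Gamma_p)_{ij} = gamma(|i - j|),
                       (r_p)_i = gamma(i),   i,j = 1..p.
Substitute the sample gammas (Toeplitz matrix and right-hand side of size 3):
  Gamma_p = [[2.6793, -0.4077, -1.1938], [-0.4077, 2.6793, -0.4077], [-1.1938, -0.4077, 2.6793]]
  r_p     = [-0.4077, -1.1938, 0.2933]
Written out (R1..R3):
  (R1) 2.6793 phi_1 - 0.4077 phi_2 - 1.1938 phi_3 = -0.4077
  (R2) -0.4077 phi_1 + 2.6793 phi_2 - 0.4077 phi_3 = -1.1938
  (R3) -1.1938 phi_1 - 0.4077 phi_2 + 2.6793 phi_3 = 0.2933
Gaussian elimination:
  R2 <- R2 - (-0.4077/2.6793) R1 = R2 - (-0.152167) R1:  2.617262 phi_2 - 0.589356 phi_3 = -1.255838
  R3 <- R3 - (-1.1938/2.6793) R1 = R3 - (-0.445564) R1:  -0.589356 phi_2 + 2.147386 phi_3 = 0.111644
  R3 <- R3 - (-0.589356/2.617262) R2 = R3 - (-0.225181) R2:  2.014674 phi_3 = -0.171147
Back-substitution:
  phi_hat_3 = -0.171147 / 2.014674 = -0.08495
  phi_hat_2 = (-1.255838 - (-0.589356)(-0.08495)) / 2.617262 = -0.498958
  phi_hat_1 = (-0.4077 - (-0.4077)(-0.498958) - (-1.1938)(-0.08495)) / 2.6793 = -0.265942
So phi_hat = [-0.2659, -0.4990, -0.0850].
Therefore phi_hat_1 = -0.2659.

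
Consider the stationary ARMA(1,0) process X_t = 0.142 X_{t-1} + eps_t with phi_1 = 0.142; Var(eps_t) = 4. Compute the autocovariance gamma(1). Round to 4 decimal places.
\gamma(1) = 0.5797

Multiply the model equation by X_{t-k} and take expectations. With theta_0 = psi_0 = 1 and psi_j the MA(infinity) weights, this gives
  gamma(k) - sum_i phi_i gamma(k-i) = c_k,
  c_k = sigma^2 * sum_{j=k..q} theta_j psi_{j-k}   (c_k = 0 for k > q),
using gamma(-m) = gamma(m).
Pure AR (q = 0): c_0 = sigma^2 = 4, c_k = 0 for k >= 1.
Equations for k = 0 and k = 1 (AR order 1):
  gamma(0) = phi_1 gamma(1) + c_0
  gamma(1) = phi_1 gamma(0) + c_1
Substituting the second into the first: gamma(0) (1 - phi_1^2) = c_0 + phi_1 c_1, so
  gamma(0) = c_0 / (1 - phi_1^2) = 4 / (1 - (0.142)^2) = 4 / 0.979836 = 4.082316.
  gamma(1) = phi_1 gamma(0) = (0.142)(4.082316) = 0.579689.
Therefore gamma(1) = 0.5797 (to 4 decimal places).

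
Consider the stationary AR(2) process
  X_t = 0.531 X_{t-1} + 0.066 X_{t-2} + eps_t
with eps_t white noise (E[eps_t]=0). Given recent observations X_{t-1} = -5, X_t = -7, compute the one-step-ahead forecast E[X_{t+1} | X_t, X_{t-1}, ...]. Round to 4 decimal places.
E[X_{t+1} \mid \mathcal F_t] = -4.0470

For an AR(p) model X_t = c + sum_i phi_i X_{t-i} + eps_t, the
one-step-ahead conditional mean is
  E[X_{t+1} | X_t, ...] = c + sum_i phi_i X_{t+1-i}.
Substitute known values:
  E[X_{t+1} | ...] = (0.531) * (-7) + (0.066) * (-5)
                   = -4.0470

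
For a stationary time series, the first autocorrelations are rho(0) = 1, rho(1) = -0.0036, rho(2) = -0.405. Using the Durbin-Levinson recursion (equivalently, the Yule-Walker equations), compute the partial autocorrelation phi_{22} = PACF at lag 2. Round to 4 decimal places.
\phi_{22} = -0.4050

The PACF at lag k is phi_{kk}, the last component of the solution
to the Yule-Walker system G_k phi = r_k where
  (G_k)_{ij} = rho(|i - j|), (r_k)_i = rho(i), i,j = 1..k.
Equivalently, Durbin-Levinson gives phi_{kk} iteratively:
  phi_{11} = rho(1)
  phi_{kk} = [rho(k) - sum_{j=1..k-1} phi_{k-1,j} rho(k-j)]
            / [1 - sum_{j=1..k-1} phi_{k-1,j} rho(j)],
  phi_{k,j} = phi_{k-1,j} - phi_{kk} phi_{k-1,k-j},  j = 1..k-1.
Step k = 1:
  phi_11 = rho(1) = -0.0036.
Step k = 2:
  phi_22 = [rho(2) - phi_11 rho(1)] / [1 - phi_11 rho(1)] = [-0.405 - (-0.0036)(-0.0036)] / [1 - (-0.0036)(-0.0036)]
         = -0.40501296 / 0.99998704 = -0.405.
Therefore phi_{22} = -0.4050.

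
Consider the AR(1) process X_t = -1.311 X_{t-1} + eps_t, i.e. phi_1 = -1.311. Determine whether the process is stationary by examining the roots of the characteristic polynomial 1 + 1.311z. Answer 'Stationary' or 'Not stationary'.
\text{Not stationary}

The AR(p) characteristic polynomial is P(z) = 1 + 1.311z.
Stationarity requires all roots to lie outside the unit circle, i.e. |z| > 1 for every root.
This is linear in z: 1 + (1.311) z = 0  =>  z = -1/(1.311) = -0.762777,  |z| = 0.762777.
Moduli of all roots: 0.7628.
All moduli strictly greater than 1? No.
Verdict: Not stationary.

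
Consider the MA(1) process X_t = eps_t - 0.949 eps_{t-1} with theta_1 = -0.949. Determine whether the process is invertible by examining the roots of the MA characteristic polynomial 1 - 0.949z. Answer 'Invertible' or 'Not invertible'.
\text{Invertible}

The MA(q) characteristic polynomial is P(z) = 1 - 0.949z.
Invertibility requires all roots to lie outside the unit circle, i.e. |z| > 1 for every root.
This is linear in z: 1 + (-0.949) z = 0  =>  z = -1/(-0.949) = 1.053741,  |z| = 1.053741.
Moduli of all roots: 1.0537.
All moduli strictly greater than 1? Yes.
Verdict: Invertible.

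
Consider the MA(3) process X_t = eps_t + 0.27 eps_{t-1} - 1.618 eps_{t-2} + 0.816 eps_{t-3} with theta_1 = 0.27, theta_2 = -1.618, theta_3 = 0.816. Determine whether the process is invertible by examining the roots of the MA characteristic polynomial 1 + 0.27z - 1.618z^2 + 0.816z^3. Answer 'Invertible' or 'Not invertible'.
\text{Not invertible}

The MA(q) characteristic polynomial is P(z) = 1 + 0.27z - 1.618z^2 + 0.816z^3.
Invertibility requires all roots to lie outside the unit circle, i.e. |z| > 1 for every root.
Degree 3: look for a simple real root z0 first, then factor out (1 - z/z0) and solve the remaining quadratic.
Testing z0 = -0.625: P(-0.625) = 1 + (0.27)(-0.625) + (-1.618)(-0.625)^2 + (0.816)(-0.625)^3
  = 1 + (-0.16875) + (-0.632031) + (-0.199219) = 0.  So z_0 = -0.625 is a root, |z_0| = 0.625.
Divide out the factor (1 + 1.6 z) = (1 - z/z0) (since 1/z0 = -1.6):
  P(z) = (1 + 1.6 z)(1 + (-1.33) z + (0.51) z^2)
  [check: z-coef -1.33 - (-1.6) = 0.27; z^2-coef 0.51 - (-1.6)(-1.33) = -1.618; z^3-coef -(-1.6)(0.51) = 0.816.]
Remaining roots from the quadratic factor 1 + (-1.33) z + (0.51) z^2:
  Set 1 + (-1.33) z + (0.51) z^2 = 0, i.e. a z^2 + b z + c = 0 with a = 0.51, b = -1.33, c = 1.
  Discriminant D = b^2 - 4ac = (-1.33)^2 - 4*(0.51)*1 = 1.7689 - (2.04) = -0.2711.
  D < 0, so the roots are the complex-conjugate pair z = (-b +/- i sqrt(-D)) / (2a) = 1.3039 +/- 0.5105i.
  For a conjugate pair |z|^2 = z * conj(z) = (product of roots) = c/a = 1/(0.51) = 1.960784, so |z| = sqrt(1.960784) = 1.4003 for both roots.
Moduli of all roots: 0.6250, 1.4003, 1.4003.
All moduli strictly greater than 1? No.
Verdict: Not invertible.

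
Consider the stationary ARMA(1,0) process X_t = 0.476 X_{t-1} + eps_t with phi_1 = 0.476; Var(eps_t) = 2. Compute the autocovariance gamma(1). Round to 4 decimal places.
\gamma(1) = 1.2309

Multiply the model equation by X_{t-k} and take expectations. With theta_0 = psi_0 = 1 and psi_j the MA(infinity) weights, this gives
  gamma(k) - sum_i phi_i gamma(k-i) = c_k,
  c_k = sigma^2 * sum_{j=k..q} theta_j psi_{j-k}   (c_k = 0 for k > q),
using gamma(-m) = gamma(m).
Pure AR (q = 0): c_0 = sigma^2 = 2, c_k = 0 for k >= 1.
Equations for k = 0 and k = 1 (AR order 1):
  gamma(0) = phi_1 gamma(1) + c_0
  gamma(1) = phi_1 gamma(0) + c_1
Substituting the second into the first: gamma(0) (1 - phi_1^2) = c_0 + phi_1 c_1, so
  gamma(0) = c_0 / (1 - phi_1^2) = 2 / (1 - (0.476)^2) = 2 / 0.773424 = 2.585904.
  gamma(1) = phi_1 gamma(0) = (0.476)(2.585904) = 1.23089.
Therefore gamma(1) = 1.2309 (to 4 decimal places).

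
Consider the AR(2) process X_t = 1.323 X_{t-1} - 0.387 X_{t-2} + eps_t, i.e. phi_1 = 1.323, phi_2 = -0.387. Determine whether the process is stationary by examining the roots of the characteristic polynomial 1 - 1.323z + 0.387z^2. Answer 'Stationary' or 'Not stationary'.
\text{Stationary}

The AR(p) characteristic polynomial is P(z) = 1 - 1.323z + 0.387z^2.
Stationarity requires all roots to lie outside the unit circle, i.e. |z| > 1 for every root.
Set 1 + (-1.323) z + (0.387) z^2 = 0, i.e. a z^2 + b z + c = 0 with a = 0.387, b = -1.323, c = 1.
Discriminant D = b^2 - 4ac = (-1.323)^2 - 4*(0.387)*1 = 1.750329 - (1.548) = 0.202329.
D >= 0, so the roots are real: z = (-b +/- sqrt(D)) / (2a) = (1.323 +/- 0.44981) / (0.774).
  z_1 = (1.323 + 0.44981) / (0.774) = 2.2905,   |z_1| = 2.2905.
  z_2 = (1.323 - 0.44981) / (0.774) = 1.1282,   |z_2| = 1.1282.
Moduli of all roots: 2.2905, 1.1282.
All moduli strictly greater than 1? Yes.
Verdict: Stationary.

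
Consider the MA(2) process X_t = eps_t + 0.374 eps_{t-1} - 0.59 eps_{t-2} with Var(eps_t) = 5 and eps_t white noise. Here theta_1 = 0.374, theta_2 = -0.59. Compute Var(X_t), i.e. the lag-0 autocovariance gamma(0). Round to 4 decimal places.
\gamma(0) = 7.4399

For an MA(q) process X_t = eps_t + sum_i theta_i eps_{t-i} with
Var(eps_t) = sigma^2, the variance is
  gamma(0) = sigma^2 * (1 + sum_i theta_i^2).
  sum_i theta_i^2 = (0.374)^2 + (-0.59)^2 = 0.139876 + 0.3481 = 0.487976.
  gamma(0) = 5 * (1 + 0.487976) = 5 * 1.487976 = 7.43988, which rounds to 7.4399.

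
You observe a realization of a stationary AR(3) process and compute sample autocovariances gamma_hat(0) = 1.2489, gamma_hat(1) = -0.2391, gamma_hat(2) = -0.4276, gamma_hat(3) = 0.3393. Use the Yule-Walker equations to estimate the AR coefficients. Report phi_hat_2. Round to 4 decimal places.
\hat\phi_{2} = -0.3590

The Yule-Walker equations for an AR(p) process read, in matrix form,
  Gamma_p phi = r_p,   with   (Gamma_p)_{ij} = gamma(|i - j|),
                       (r_p)_i = gamma(i),   i,j = 1..p.
Substitute the sample gammas (Toeplitz matrix and right-hand side of size 3):
  Gamma_p = [[1.2489, -0.2391, -0.4276], [-0.2391, 1.2489, -0.2391], [-0.4276, -0.2391, 1.2489]]
  r_p     = [-0.2391, -0.4276, 0.3393]
Written out (R1..R3):
  (R1) 1.2489 phi_1 - 0.2391 phi_2 - 0.4276 phi_3 = -0.2391
  (R2) -0.2391 phi_1 + 1.2489 phi_2 - 0.2391 phi_3 = -0.4276
  (R3) -0.4276 phi_1 - 0.2391 phi_2 + 1.2489 phi_3 = 0.3393
Gaussian elimination:
  R2 <- R2 - (-0.2391/1.2489) R1 = R2 - (-0.191448) R1:  1.203125 phi_2 - 0.320963 phi_3 = -0.473375
  R3 <- R3 - (-0.4276/1.2489) R1 = R3 - (-0.342381) R1:  -0.320963 phi_2 + 1.102498 phi_3 = 0.257437
  R3 <- R3 - (-0.320963/1.203125) R2 = R3 - (-0.266775) R2:  1.016873 phi_3 = 0.131152
Back-substitution:
  phi_hat_3 = 0.131152 / 1.016873 = 0.128976
  phi_hat_2 = (-0.473375 - (-0.320963)(0.128976)) / 1.203125 = -0.359047
  phi_hat_1 = (-0.2391 - (-0.2391)(-0.359047) - (-0.4276)(0.128976)) / 1.2489 = -0.216029
So phi_hat = [-0.2160, -0.3590, 0.1290].
Therefore phi_hat_2 = -0.3590.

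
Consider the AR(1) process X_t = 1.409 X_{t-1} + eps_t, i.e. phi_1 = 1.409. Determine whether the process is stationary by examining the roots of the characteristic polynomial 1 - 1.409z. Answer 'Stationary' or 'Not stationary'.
\text{Not stationary}

The AR(p) characteristic polynomial is P(z) = 1 - 1.409z.
Stationarity requires all roots to lie outside the unit circle, i.e. |z| > 1 for every root.
This is linear in z: 1 + (-1.409) z = 0  =>  z = -1/(-1.409) = 0.709723,  |z| = 0.709723.
Moduli of all roots: 0.7097.
All moduli strictly greater than 1? No.
Verdict: Not stationary.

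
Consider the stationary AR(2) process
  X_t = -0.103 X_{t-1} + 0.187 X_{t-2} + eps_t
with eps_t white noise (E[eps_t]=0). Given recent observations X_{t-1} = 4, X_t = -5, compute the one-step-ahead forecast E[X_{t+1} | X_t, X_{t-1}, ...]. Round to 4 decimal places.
E[X_{t+1} \mid \mathcal F_t] = 1.2630

For an AR(p) model X_t = c + sum_i phi_i X_{t-i} + eps_t, the
one-step-ahead conditional mean is
  E[X_{t+1} | X_t, ...] = c + sum_i phi_i X_{t+1-i}.
Substitute known values:
  E[X_{t+1} | ...] = (-0.103) * (-5) + (0.187) * (4)
                   = 1.2630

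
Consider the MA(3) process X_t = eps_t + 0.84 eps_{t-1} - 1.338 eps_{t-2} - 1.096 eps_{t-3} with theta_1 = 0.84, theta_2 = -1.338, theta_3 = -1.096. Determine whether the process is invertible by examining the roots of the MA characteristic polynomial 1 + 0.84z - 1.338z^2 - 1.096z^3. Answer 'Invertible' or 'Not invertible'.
\text{Not invertible}

The MA(q) characteristic polynomial is P(z) = 1 + 0.84z - 1.338z^2 - 1.096z^3.
Invertibility requires all roots to lie outside the unit circle, i.e. |z| > 1 for every root.
Degree 3: look for a simple real root z0 first, then factor out (1 - z/z0) and solve the remaining quadratic.
Testing z0 = -1.25: P(-1.25) = 1 + (0.84)(-1.25) + (-1.338)(-1.25)^2 + (-1.096)(-1.25)^3
  = 1 + (-1.05) + (-2.090625) + (2.140625) = 0.  So z_0 = -1.25 is a root, |z_0| = 1.25.
Divide out the factor (1 + 0.8 z) = (1 - z/z0) (since 1/z0 = -0.8):
  P(z) = (1 + 0.8 z)(1 + (0.04) z + (-1.37) z^2)
  [check: z-coef 0.04 - (-0.8) = 0.84; z^2-coef -1.37 - (-0.8)(0.04) = -1.338; z^3-coef -(-0.8)(-1.37) = -1.096.]
Remaining roots from the quadratic factor 1 + (0.04) z + (-1.37) z^2:
  Set 1 + (0.04) z + (-1.37) z^2 = 0, i.e. a z^2 + b z + c = 0 with a = -1.37, b = 0.04, c = 1.
  Discriminant D = b^2 - 4ac = (0.04)^2 - 4*(-1.37)*1 = 0.0016 - (-5.48) = 5.4816.
  D >= 0, so the roots are real: z = (-b +/- sqrt(D)) / (2a) = (-0.04 +/- 2.341282) / (-2.74).
    z_1 = (-0.04 + 2.341282) / (-2.74) = -0.8399,   |z_1| = 0.8399.
    z_2 = (-0.04 - 2.341282) / (-2.74) = 0.8691,   |z_2| = 0.8691.
Moduli of all roots: 1.2500, 0.8399, 0.8691.
All moduli strictly greater than 1? No.
Verdict: Not invertible.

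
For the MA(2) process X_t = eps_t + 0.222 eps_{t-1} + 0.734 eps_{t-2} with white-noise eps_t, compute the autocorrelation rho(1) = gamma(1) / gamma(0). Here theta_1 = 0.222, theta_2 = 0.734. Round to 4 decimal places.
\rho(1) = 0.2424

For an MA(q) process with theta_0 = 1, the autocovariance is
  gamma(k) = sigma^2 * sum_{i=0..q-k} theta_i * theta_{i+k},
and rho(k) = gamma(k) / gamma(0). Sigma^2 cancels.
  numerator   = (1)*(0.222) + (0.222)*(0.734) = 0.384948.
  denominator = (1)^2 + (0.222)^2 + (0.734)^2 = 1.58804.
  rho(1) = 0.384948 / 1.58804 = 0.2424.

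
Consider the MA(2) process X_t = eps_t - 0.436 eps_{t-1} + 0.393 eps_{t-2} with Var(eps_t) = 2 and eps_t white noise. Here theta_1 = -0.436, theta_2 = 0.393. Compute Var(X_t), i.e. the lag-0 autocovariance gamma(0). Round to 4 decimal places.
\gamma(0) = 2.6891

For an MA(q) process X_t = eps_t + sum_i theta_i eps_{t-i} with
Var(eps_t) = sigma^2, the variance is
  gamma(0) = sigma^2 * (1 + sum_i theta_i^2).
  sum_i theta_i^2 = (-0.436)^2 + (0.393)^2 = 0.190096 + 0.154449 = 0.344545.
  gamma(0) = 2 * (1 + 0.344545) = 2 * 1.344545 = 2.68909, which rounds to 2.6891.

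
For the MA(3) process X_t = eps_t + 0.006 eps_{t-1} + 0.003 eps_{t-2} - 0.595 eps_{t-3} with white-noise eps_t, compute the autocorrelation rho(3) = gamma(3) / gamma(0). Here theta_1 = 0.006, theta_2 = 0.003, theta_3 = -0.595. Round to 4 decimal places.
\rho(3) = -0.4394

For an MA(q) process with theta_0 = 1, the autocovariance is
  gamma(k) = sigma^2 * sum_{i=0..q-k} theta_i * theta_{i+k},
and rho(k) = gamma(k) / gamma(0). Sigma^2 cancels.
  numerator   = (1)*(-0.595) = -0.595.
  denominator = (1)^2 + (0.006)^2 + (0.003)^2 + (-0.595)^2 = 1.35407.
  rho(3) = -0.595 / 1.35407 = -0.4394.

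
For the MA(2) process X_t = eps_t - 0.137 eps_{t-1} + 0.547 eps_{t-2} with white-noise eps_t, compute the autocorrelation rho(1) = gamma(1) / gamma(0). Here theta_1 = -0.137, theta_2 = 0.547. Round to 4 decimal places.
\rho(1) = -0.1608

For an MA(q) process with theta_0 = 1, the autocovariance is
  gamma(k) = sigma^2 * sum_{i=0..q-k} theta_i * theta_{i+k},
and rho(k) = gamma(k) / gamma(0). Sigma^2 cancels.
  numerator   = (1)*(-0.137) + (-0.137)*(0.547) = -0.211939.
  denominator = (1)^2 + (-0.137)^2 + (0.547)^2 = 1.317978.
  rho(1) = -0.211939 / 1.317978 = -0.1608.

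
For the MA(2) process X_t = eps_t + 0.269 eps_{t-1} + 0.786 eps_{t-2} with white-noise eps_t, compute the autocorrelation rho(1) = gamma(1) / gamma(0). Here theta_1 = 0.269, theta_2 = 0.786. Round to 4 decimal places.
\rho(1) = 0.2843

For an MA(q) process with theta_0 = 1, the autocovariance is
  gamma(k) = sigma^2 * sum_{i=0..q-k} theta_i * theta_{i+k},
and rho(k) = gamma(k) / gamma(0). Sigma^2 cancels.
  numerator   = (1)*(0.269) + (0.269)*(0.786) = 0.480434.
  denominator = (1)^2 + (0.269)^2 + (0.786)^2 = 1.690157.
  rho(1) = 0.480434 / 1.690157 = 0.2843.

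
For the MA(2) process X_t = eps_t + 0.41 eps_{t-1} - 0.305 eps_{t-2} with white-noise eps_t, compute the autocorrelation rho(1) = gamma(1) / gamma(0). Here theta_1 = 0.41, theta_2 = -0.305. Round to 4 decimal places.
\rho(1) = 0.2259

For an MA(q) process with theta_0 = 1, the autocovariance is
  gamma(k) = sigma^2 * sum_{i=0..q-k} theta_i * theta_{i+k},
and rho(k) = gamma(k) / gamma(0). Sigma^2 cancels.
  numerator   = (1)*(0.41) + (0.41)*(-0.305) = 0.28495.
  denominator = (1)^2 + (0.41)^2 + (-0.305)^2 = 1.261125.
  rho(1) = 0.28495 / 1.261125 = 0.2259.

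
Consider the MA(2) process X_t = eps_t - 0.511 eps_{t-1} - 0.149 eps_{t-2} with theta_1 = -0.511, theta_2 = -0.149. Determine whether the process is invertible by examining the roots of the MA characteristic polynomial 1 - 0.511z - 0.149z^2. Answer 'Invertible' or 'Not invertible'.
\text{Invertible}

The MA(q) characteristic polynomial is P(z) = 1 - 0.511z - 0.149z^2.
Invertibility requires all roots to lie outside the unit circle, i.e. |z| > 1 for every root.
Set 1 + (-0.511) z + (-0.149) z^2 = 0, i.e. a z^2 + b z + c = 0 with a = -0.149, b = -0.511, c = 1.
Discriminant D = b^2 - 4ac = (-0.511)^2 - 4*(-0.149)*1 = 0.261121 - (-0.596) = 0.857121.
D >= 0, so the roots are real: z = (-b +/- sqrt(D)) / (2a) = (0.511 +/- 0.925808) / (-0.298).
  z_1 = (0.511 + 0.925808) / (-0.298) = -4.8215,   |z_1| = 4.8215.
  z_2 = (0.511 - 0.925808) / (-0.298) = 1.392,   |z_2| = 1.392.
Moduli of all roots: 4.8215, 1.3920.
All moduli strictly greater than 1? Yes.
Verdict: Invertible.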